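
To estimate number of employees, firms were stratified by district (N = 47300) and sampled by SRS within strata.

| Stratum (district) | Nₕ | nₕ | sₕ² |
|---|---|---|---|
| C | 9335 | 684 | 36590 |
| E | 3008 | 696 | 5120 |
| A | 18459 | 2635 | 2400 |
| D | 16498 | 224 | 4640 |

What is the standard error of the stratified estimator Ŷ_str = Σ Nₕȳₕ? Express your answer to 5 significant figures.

100990

Var(Ŷ_str) = Σₕ Nₕ²(1 − fₕ)sₕ²/nₕ.
C: 9335²·(1 − 684/9335)·36590/684 = 4.3200318 × 10^9.
E: 3008²·(1 − 696/3008)·5120/696 = 5.1159511 × 10^7.
A: 18459²·(1 − 2635/18459)·2400/2635 = 2.6604498 × 10^8.
D: 16498²·(1 − 224/16498)·4640/224 = 5.5615465 × 10^9.
Sum = 1.0198783 × 10^10.
SE = √(1.0198783 × 10^10) = 100990.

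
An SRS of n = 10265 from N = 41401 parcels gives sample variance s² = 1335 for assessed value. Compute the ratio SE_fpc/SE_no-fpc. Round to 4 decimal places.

f = n/N = 10265/41401 = 0.24794087.
SE_no-fpc = √(s²/n) = 0.36062942; SE_fpc = √((1−f)s²/n) = 0.31274268.
Ratio = √(1−f) = 0.86721343.

0.8672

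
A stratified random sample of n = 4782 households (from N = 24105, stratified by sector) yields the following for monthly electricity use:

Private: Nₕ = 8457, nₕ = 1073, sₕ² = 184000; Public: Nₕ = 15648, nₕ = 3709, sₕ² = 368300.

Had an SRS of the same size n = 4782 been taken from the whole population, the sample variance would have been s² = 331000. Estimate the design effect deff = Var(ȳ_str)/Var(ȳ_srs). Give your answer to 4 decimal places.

Var(ȳ_str) = Σ Wₕ²(1−fₕ)sₕ²/nₕ with Wₕ = Nₕ/24105:
  Private: (8457/24105)²·(1−1073/8457)·184000/1073 = 18.429428
  Public: (15648/24105)²·(1−3709/15648)·368300/3709 = 31.926948
  → Var(ȳ_str) = 50.356376.
Var(ȳ_srs) = (1 − 4782/24105)·331000/4782 = 55.48631.
deff = 50.356376 / 55.48631 = 0.9075.

0.9075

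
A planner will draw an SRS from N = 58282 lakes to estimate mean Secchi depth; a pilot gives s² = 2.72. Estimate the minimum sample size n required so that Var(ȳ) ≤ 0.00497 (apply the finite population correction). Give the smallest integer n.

Without fpc, n₀ = s²/D = 2.72/0.00497 = 547.2837.
With fpc, (1 − n/N)·s²/n ≤ D requires n ≥ n₀/(1 + n₀/N) = 547.2837/(1 + 547.2837/58282) = 542.1924.
Rounding up, n = 543.

543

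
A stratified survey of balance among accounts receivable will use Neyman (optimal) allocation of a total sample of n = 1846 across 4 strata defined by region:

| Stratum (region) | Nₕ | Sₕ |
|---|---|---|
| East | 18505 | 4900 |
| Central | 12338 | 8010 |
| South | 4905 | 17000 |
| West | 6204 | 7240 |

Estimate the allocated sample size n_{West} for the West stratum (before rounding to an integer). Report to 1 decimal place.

Neyman allocation: nₕ = n·NₕSₕ / Σⱼ NⱼSⱼ.
Σ NⱼSⱼ = 18505·4900 + 12338·8010 + 4905·17000 + 6204·7240 = 3.1780384 × 10^8.
n_{West} = 1846·6204·7240 / (3.1780384 × 10^8) = 260.9.

260.9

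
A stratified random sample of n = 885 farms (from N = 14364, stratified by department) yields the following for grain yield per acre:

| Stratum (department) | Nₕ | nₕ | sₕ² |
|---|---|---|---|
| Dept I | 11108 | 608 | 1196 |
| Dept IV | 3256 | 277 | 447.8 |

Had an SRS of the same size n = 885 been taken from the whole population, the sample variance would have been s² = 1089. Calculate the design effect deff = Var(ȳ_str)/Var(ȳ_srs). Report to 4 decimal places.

1.0288

Var(ȳ_str) = Σ Wₕ²(1−fₕ)sₕ²/nₕ with Wₕ = Nₕ/14364:
  Dept I: (11108/14364)²·(1−608/11108)·1196/608 = 1.1119928
  Dept IV: (3256/14364)²·(1−277/3256)·447.8/277 = 0.075999096
  → Var(ȳ_str) = 1.1879919.
Var(ȳ_srs) = (1 − 885/14364)·1089/885 = 1.1546939.
deff = 1.1879919 / 1.1546939 = 1.0288.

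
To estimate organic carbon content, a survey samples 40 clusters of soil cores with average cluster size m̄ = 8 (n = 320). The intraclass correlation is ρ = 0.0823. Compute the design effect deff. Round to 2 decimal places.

1.58

deff = 1 + (8 − 1)·0.0823 = 1 + 0.5761 = 1.5761.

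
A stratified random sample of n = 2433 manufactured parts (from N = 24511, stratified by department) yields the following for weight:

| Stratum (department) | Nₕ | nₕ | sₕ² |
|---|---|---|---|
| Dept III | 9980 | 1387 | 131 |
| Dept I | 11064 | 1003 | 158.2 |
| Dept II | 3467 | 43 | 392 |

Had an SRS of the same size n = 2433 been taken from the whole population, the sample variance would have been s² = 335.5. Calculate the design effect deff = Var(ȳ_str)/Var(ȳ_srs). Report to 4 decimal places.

Var(ȳ_str) = Σ Wₕ²(1−fₕ)sₕ²/nₕ with Wₕ = Nₕ/24511:
  Dept III: (9980/24511)²·(1−1387/9980)·131/1387 = 0.013481808
  Dept I: (11064/24511)²·(1−1003/11064)·158.2/1003 = 0.029223808
  Dept II: (3467/24511)²·(1−43/3467)·392/43 = 0.1801288
  → Var(ȳ_str) = 0.22283442.
Var(ȳ_srs) = (1 − 2433/24511)·335.5/2433 = 0.12420787.
deff = 0.22283442 / 0.12420787 = 1.7940.

1.7940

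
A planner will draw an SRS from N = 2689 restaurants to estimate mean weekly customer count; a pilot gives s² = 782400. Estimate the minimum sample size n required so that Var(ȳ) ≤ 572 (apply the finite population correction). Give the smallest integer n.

907

Without fpc, n₀ = s²/D = 782400/572 = 1367.8322.
With fpc, (1 − n/N)·s²/n ≤ D requires n ≥ n₀/(1 + n₀/N) = 1367.8322/(1 + 1367.8322/2689) = 906.6436.
Rounding up, n = 907.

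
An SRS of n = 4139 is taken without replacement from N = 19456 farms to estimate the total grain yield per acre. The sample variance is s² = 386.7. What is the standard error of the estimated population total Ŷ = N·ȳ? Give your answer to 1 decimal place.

Var(Ŷ) = N²·Var(ȳ) = N²·(1 − n/N)·s²/n.
f = 4139/19456 = 0.21273643; Var(ȳ) = 0.78726357·386.7/4139 = 0.073552748.
Var(Ŷ) = 19456² · 0.073552748 = 2.7842358 × 10^7.
SE(Ŷ) = √(2.7842358 × 10^7) = 5276.6.

5276.6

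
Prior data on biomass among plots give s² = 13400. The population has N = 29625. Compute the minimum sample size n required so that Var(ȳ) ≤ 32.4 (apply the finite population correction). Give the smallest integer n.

408

Without fpc, n₀ = s²/D = 13400/32.4 = 413.5802.
With fpc, (1 − n/N)·s²/n ≤ D requires n ≥ n₀/(1 + n₀/N) = 413.5802/(1 + 413.5802/29625) = 407.8859.
Rounding up, n = 408.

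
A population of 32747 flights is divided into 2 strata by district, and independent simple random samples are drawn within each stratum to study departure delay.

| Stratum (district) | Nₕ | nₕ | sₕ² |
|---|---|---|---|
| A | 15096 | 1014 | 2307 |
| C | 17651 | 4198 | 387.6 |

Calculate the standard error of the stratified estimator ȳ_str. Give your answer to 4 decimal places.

0.6866

Var(ȳ_str) = Σₕ Wₕ²(1 − fₕ)sₕ²/nₕ with Wₕ = Nₕ/N, N = 32747.
A: Wₕ = 0.46098879; term = 0.46098879²·(1 − 0.06717011)·2307/1014 = 0.45101691.
C: Wₕ = 0.53901121; term = 0.53901121²·(1 − 0.23783355)·387.6/4198 = 0.020444983.
Sum = 0.47146189.
SE = √(0.47146189) = 0.6866.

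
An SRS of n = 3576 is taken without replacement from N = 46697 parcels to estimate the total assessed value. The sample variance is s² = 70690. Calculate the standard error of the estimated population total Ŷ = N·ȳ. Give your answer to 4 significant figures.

Var(Ŷ) = N²·Var(ȳ) = N²·(1 − n/N)·s²/n.
f = 3576/46697 = 0.07657880; Var(ȳ) = 0.92342120·70690/3576 = 18.254095.
Var(Ŷ) = 46697² · 18.254095 = 3.9805059 × 10^10.
SE(Ŷ) = √(3.9805059 × 10^10) = 199500.

199500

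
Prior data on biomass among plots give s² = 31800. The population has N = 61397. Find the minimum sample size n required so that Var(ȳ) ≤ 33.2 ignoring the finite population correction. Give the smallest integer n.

958

Without fpc, n₀ = s²/D = 31800/33.2 = 957.8313.
Rounding up, n = 958.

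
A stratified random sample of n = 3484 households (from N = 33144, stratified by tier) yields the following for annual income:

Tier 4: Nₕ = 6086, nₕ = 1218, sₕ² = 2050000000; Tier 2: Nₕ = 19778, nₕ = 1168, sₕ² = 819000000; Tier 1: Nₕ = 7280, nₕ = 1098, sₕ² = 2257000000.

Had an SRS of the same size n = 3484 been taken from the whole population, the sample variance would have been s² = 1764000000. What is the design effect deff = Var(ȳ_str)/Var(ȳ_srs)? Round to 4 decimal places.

Var(ȳ_str) = Σ Wₕ²(1−fₕ)sₕ²/nₕ with Wₕ = Nₕ/33144:
  Tier 4: (6086/33144)²·(1−1218/6086)·2050000000/1218 = 45391.993
  Tier 2: (19778/33144)²·(1−1168/19778)·819000000/1168 = 234941.62
  Tier 1: (7280/33144)²·(1−1098/7280)·2257000000/1098 = 84213.12
  → Var(ȳ_str) = 364546.73.
Var(ȳ_srs) = (1 − 3484/33144)·1764000000/3484 = 453092.28.
deff = 364546.73 / 453092.28 = 0.8046.

0.8046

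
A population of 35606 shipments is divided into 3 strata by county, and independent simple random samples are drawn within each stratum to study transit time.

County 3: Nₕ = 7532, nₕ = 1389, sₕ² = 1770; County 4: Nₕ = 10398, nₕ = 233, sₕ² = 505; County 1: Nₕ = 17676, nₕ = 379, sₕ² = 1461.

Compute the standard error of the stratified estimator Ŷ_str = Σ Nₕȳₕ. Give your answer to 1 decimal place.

38296.8

Var(Ŷ_str) = Σₕ Nₕ²(1 − fₕ)sₕ²/nₕ.
County 3: 7532²·(1 − 1389/7532)·1770/1389 = 5.8960594 × 10^7.
County 4: 10398²·(1 − 233/10398)·505/233 = 2.2908289 × 10^8.
County 1: 17676²·(1 − 379/17676)·1461/379 = 1.1785982 × 10^9.
Sum = 1.4666417 × 10^9.
SE = √(1.4666417 × 10^9) = 38296.8.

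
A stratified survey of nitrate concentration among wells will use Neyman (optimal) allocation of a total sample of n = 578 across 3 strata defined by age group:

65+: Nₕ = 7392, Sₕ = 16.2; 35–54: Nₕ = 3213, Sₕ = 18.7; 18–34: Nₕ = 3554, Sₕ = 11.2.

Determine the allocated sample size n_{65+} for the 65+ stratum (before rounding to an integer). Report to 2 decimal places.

Neyman allocation: nₕ = n·NₕSₕ / Σⱼ NⱼSⱼ.
Σ NⱼSⱼ = 7392·16.2 + 3213·18.7 + 3554·11.2 = 219638.3.
n_{65+} = 578·7392·16.2 / 219638.3 = 315.14.

315.14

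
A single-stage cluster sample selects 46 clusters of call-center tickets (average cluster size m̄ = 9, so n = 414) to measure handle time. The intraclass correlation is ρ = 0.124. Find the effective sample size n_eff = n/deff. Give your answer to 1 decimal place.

207.8

deff = 1 + (9 − 1)·0.124 = 1 + 0.992 = 1.992.
n_eff = 414 / 1.992 = 207.8.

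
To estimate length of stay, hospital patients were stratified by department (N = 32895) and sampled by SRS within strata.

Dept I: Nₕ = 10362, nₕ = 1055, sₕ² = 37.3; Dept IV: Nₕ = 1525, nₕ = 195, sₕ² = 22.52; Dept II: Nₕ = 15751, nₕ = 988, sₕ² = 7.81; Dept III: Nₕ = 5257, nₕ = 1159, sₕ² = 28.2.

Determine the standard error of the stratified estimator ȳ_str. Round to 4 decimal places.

0.0745

Var(ȳ_str) = Σₕ Wₕ²(1 − fₕ)sₕ²/nₕ with Wₕ = Nₕ/N, N = 32895.
Dept I: Wₕ = 0.31500228; term = 0.31500228²·(1 − 0.10181432)·37.3/1055 = 0.0031510108.
Dept IV: Wₕ = 0.04635963; term = 0.04635963²·(1 − 0.12786885)·22.52/195 = 2.1646888 × 10^-4.
Dept II: Wₕ = 0.47882657; term = 0.47882657²·(1 − 0.06272618)·7.81/988 = 0.0016987015.
Dept III: Wₕ = 0.15981152; term = 0.15981152²·(1 − 0.22046795)·28.2/1159 = 4.8441304 × 10^-4.
Sum = 0.0055505942.
SE = √(0.0055505942) = 0.0745.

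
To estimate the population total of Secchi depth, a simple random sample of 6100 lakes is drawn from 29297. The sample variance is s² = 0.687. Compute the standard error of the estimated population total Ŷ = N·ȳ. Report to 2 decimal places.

276.66

Var(Ŷ) = N²·Var(ȳ) = N²·(1 − n/N)·s²/n.
f = 6100/29297 = 0.20821244; Var(ȳ) = 0.79178756·0.687/6100 = 8.9173451 × 10^-5.
Var(Ŷ) = 29297² · (8.9173451 × 10^-5) = 76538.84.
SE(Ŷ) = √(76538.84) = 276.66.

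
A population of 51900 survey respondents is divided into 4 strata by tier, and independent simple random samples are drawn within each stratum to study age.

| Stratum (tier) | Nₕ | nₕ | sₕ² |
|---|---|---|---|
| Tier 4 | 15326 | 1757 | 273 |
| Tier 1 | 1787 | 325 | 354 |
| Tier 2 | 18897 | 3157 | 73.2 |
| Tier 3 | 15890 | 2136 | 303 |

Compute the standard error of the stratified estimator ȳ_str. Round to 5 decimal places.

Var(ȳ_str) = Σₕ Wₕ²(1 − fₕ)sₕ²/nₕ with Wₕ = Nₕ/N, N = 51900.
Tier 4: Wₕ = 0.29529865; term = 0.29529865²·(1 − 0.11464179)·273/1757 = 0.0119959.
Tier 1: Wₕ = 0.03443160; term = 0.03443160²·(1 − 0.18186905)·354/325 = 0.0010564699.
Tier 2: Wₕ = 0.36410405; term = 0.36410405²·(1 − 0.16706356)·73.2/3157 = 0.0025603502.
Tier 3: Wₕ = 0.30616570; term = 0.30616570²·(1 − 0.13442417)·303/2136 = 0.011509583.
Sum = 0.027122303.
SE = √(0.027122303) = 0.16469.

0.16469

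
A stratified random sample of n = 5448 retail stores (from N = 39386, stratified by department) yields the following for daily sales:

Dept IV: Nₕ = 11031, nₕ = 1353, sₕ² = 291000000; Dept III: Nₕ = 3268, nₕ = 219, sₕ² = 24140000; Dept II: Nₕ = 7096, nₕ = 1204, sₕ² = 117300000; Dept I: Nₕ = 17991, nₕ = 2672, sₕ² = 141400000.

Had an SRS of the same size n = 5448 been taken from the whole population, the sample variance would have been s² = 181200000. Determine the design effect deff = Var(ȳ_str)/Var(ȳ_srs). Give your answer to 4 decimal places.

0.9609

Var(ȳ_str) = Σ Wₕ²(1−fₕ)sₕ²/nₕ with Wₕ = Nₕ/39386:
  Dept IV: (11031/39386)²·(1−1353/11031)·291000000/1353 = 14801.712
  Dept III: (3268/39386)²·(1−219/3268)·24140000/219 = 708.02545
  Dept II: (7096/39386)²·(1−1204/7096)·117300000/1204 = 2625.815
  Dept I: (17991/39386)²·(1−2672/17991)·141400000/2672 = 9401.8847
  → Var(ȳ_str) = 27537.437.
Var(ȳ_srs) = (1 − 5448/39386)·181200000/5448 = 28659.292.
deff = 27537.437 / 28659.292 = 0.9609.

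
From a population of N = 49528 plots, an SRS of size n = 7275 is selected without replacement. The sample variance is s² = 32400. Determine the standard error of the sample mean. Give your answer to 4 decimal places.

1.9492

Under SRS without replacement, Var(ȳ) = (1 − f)·s²/n with f = n/N = 7275/49528 = 0.14688661.
Var(ȳ) = (1 − 0.14688661)·32400/7275 = 0.85311339·4.4536082 = 3.7994328.
SE(ȳ) = √(3.7994328) = 1.9492.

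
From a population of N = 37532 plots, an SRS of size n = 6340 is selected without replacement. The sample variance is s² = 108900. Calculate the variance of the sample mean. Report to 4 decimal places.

14.2751

Under SRS without replacement, Var(ȳ) = (1 − f)·s²/n with f = n/N = 6340/37532 = 0.16892252.
Var(ȳ) = (1 − 0.16892252)·108900/6340 = 0.83107748·17.176656 = 14.275132.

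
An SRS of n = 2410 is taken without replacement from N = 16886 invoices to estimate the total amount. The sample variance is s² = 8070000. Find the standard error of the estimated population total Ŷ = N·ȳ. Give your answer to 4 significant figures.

904700

Var(Ŷ) = N²·Var(ȳ) = N²·(1 − n/N)·s²/n.
f = 2410/16886 = 0.14272178; Var(ȳ) = 0.85727822·8070000/2410 = 2870.637.
Var(Ŷ) = 16886² · 2870.637 = 8.1852481 × 10^11.
SE(Ŷ) = √(8.1852481 × 10^11) = 904700.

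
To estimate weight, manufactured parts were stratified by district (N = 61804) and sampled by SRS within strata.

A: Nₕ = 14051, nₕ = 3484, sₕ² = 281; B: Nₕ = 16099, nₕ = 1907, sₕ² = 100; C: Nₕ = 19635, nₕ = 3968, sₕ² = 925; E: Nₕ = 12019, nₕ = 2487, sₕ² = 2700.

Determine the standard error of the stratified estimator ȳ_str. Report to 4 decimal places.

0.2400

Var(ȳ_str) = Σₕ Wₕ²(1 − fₕ)sₕ²/nₕ with Wₕ = Nₕ/N, N = 61804.
A: Wₕ = 0.22734774; term = 0.22734774²·(1 − 0.24795388)·281/3484 = 0.0031351184.
B: Wₕ = 0.26048476; term = 0.26048476²·(1 − 0.11845456)·100/1907 = 0.0031365964.
C: Wₕ = 0.31769788; term = 0.31769788²·(1 − 0.20208811)·925/3968 = 0.018773863.
E: Wₕ = 0.19446961; term = 0.19446961²·(1 − 0.20692237)·2700/2487 = 0.032561708.
Sum = 0.057607286.
SE = √(0.057607286) = 0.2400.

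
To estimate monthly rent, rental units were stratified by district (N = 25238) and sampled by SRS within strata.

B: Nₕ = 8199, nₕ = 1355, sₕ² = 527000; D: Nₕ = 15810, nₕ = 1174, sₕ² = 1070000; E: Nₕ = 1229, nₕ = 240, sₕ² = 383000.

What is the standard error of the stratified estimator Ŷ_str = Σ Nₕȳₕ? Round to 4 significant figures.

484400

Var(Ŷ_str) = Σₕ Nₕ²(1 − fₕ)sₕ²/nₕ.
B: 8199²·(1 − 1355/8199)·527000/1355 = 2.1824395 × 10^10.
D: 15810²·(1 − 1174/15810)·1070000/1174 = 2.1089678 × 10^11.
E: 1229²·(1 − 240/1229)·383000/240 = 1.9397051 × 10^9.
Sum = 2.3466088 × 10^11.
SE = √(2.3466088 × 10^11) = 484400.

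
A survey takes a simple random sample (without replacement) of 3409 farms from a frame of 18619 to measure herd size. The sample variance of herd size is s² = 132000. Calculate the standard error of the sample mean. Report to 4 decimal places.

Under SRS without replacement, Var(ȳ) = (1 − f)·s²/n with f = n/N = 3409/18619 = 0.18309254.
Var(ȳ) = (1 − 0.18309254)·132000/3409 = 0.81690746·38.721033 = 31.6315.
SE(ȳ) = √(31.6315) = 5.6242.

5.6242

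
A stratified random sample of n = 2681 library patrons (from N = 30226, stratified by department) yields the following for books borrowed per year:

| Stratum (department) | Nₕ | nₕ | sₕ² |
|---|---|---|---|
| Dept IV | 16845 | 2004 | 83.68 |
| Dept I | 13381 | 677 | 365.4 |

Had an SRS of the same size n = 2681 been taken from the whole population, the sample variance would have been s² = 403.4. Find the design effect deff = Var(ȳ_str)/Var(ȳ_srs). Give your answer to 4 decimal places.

Var(ȳ_str) = Σ Wₕ²(1−fₕ)sₕ²/nₕ with Wₕ = Nₕ/30226:
  Dept IV: (16845/30226)²·(1−2004/16845)·83.68/2004 = 0.011426067
  Dept I: (13381/30226)²·(1−677/13381)·365.4/677 = 0.10042633
  → Var(ȳ_str) = 0.1118524.
Var(ȳ_srs) = (1 − 2681/30226)·403.4/2681 = 0.13712012.
deff = 0.1118524 / 0.13712012 = 0.8157.

0.8157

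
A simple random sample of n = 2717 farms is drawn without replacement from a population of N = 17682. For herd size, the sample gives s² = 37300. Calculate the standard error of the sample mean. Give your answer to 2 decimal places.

3.41

Under SRS without replacement, Var(ȳ) = (1 − f)·s²/n with f = n/N = 2717/17682 = 0.15365909.
Var(ȳ) = (1 − 0.15365909)·37300/2717 = 0.84634091·13.728377 = 11.618887.
SE(ȳ) = √(11.618887) = 3.41.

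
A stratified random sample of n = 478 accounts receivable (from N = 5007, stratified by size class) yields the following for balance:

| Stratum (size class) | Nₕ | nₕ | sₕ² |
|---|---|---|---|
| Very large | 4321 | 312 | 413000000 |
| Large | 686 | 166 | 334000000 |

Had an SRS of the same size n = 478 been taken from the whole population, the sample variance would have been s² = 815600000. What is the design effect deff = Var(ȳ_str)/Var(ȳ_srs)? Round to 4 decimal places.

Var(ȳ_str) = Σ Wₕ²(1−fₕ)sₕ²/nₕ with Wₕ = Nₕ/5007:
  Very large: (4321/5007)²·(1−312/4321)·413000000/312 = 914661.92
  Large: (686/5007)²·(1−166/686)·334000000/166 = 28629.295
  → Var(ȳ_str) = 943291.22.
Var(ȳ_srs) = (1 − 478/5007)·815600000/478 = 1.5433842 × 10^6.
deff = 943291.22 / (1.5433842 × 10^6) = 0.6112.

0.6112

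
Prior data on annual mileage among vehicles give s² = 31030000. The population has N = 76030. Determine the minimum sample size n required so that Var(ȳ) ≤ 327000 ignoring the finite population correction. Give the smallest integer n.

95

Without fpc, n₀ = s²/D = 31030000/327000 = 94.8930.
Rounding up, n = 95.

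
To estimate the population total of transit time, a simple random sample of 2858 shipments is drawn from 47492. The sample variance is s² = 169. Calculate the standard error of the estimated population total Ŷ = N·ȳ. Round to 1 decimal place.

Var(Ŷ) = N²·Var(ȳ) = N²·(1 − n/N)·s²/n.
f = 2858/47492 = 0.06017856; Var(ȳ) = 0.93982144·169/2858 = 0.055573766.
Var(Ŷ) = 47492² · 0.055573766 = 1.2534608 × 10^8.
SE(Ŷ) = √(1.2534608 × 10^8) = 11195.8.

11195.8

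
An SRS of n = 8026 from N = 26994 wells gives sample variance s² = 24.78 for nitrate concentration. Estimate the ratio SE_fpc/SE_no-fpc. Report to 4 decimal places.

0.8383

f = n/N = 8026/26994 = 0.29732533.
SE_no-fpc = √(s²/n) = 0.055564969; SE_fpc = √((1−f)s²/n) = 0.04657772.
Ratio = √(1−f) = 0.83825692.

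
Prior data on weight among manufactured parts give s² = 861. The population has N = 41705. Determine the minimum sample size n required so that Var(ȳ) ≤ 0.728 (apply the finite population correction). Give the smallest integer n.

1151

Without fpc, n₀ = s²/D = 861/0.728 = 1182.6923.
With fpc, (1 − n/N)·s²/n ≤ D requires n ≥ n₀/(1 + n₀/N) = 1182.6923/(1 + 1182.6923/41705) = 1150.0778.
Rounding up, n = 1151.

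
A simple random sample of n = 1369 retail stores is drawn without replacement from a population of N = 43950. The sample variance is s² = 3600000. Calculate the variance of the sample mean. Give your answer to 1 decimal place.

2547.7

Under SRS without replacement, Var(ȳ) = (1 − f)·s²/n with f = n/N = 1369/43950 = 0.03114903.
Var(ȳ) = (1 − 0.03114903)·3600000/1369 = 0.96885097·2629.6567 = 2547.7454.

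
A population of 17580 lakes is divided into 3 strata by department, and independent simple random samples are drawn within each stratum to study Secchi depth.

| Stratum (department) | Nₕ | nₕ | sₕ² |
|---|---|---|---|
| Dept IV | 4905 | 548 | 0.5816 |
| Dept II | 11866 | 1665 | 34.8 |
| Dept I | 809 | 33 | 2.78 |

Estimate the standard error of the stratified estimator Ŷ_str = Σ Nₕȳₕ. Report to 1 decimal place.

1614.2

Var(Ŷ_str) = Σₕ Nₕ²(1 − fₕ)sₕ²/nₕ.
Dept IV: 4905²·(1 − 548/4905)·0.5816/548 = 22681.429.
Dept II: 11866²·(1 − 1665/11866)·34.8/1665 = 2.5299509 × 10^6.
Dept I: 809²·(1 − 33/809)·2.78/33 = 52886.046.
Sum = 2.6055184 × 10^6.
SE = √(2.6055184 × 10^6) = 1614.2.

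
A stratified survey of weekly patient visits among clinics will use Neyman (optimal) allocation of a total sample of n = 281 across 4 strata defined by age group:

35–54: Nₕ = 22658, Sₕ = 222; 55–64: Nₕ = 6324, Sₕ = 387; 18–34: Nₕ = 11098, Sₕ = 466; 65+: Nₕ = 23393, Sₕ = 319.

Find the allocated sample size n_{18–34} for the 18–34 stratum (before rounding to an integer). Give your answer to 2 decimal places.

Neyman allocation: nₕ = n·NₕSₕ / Σⱼ NⱼSⱼ.
Σ NⱼSⱼ = 22658·222 + 6324·387 + 11098·466 + 23393·319 = 2.0111499 × 10^7.
n_{18–34} = 281·11098·466 / (2.0111499 × 10^7) = 72.26.

72.26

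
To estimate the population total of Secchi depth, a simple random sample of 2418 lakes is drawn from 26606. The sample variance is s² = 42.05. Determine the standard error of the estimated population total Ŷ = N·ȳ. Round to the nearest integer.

Var(Ŷ) = N²·Var(ȳ) = N²·(1 − n/N)·s²/n.
f = 2418/26606 = 0.09088176; Var(ȳ) = 0.90911824·42.05/2418 = 0.015809935.
Var(Ŷ) = 26606² · 0.015809935 = 1.1191525 × 10^7.
SE(Ŷ) = √(1.1191525 × 10^7) = 3345.

3345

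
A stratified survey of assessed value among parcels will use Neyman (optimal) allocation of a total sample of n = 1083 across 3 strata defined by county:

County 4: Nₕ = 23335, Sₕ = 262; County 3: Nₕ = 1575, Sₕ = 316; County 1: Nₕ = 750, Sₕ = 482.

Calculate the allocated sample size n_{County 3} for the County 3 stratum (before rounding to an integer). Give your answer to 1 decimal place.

77.3

Neyman allocation: nₕ = n·NₕSₕ / Σⱼ NⱼSⱼ.
Σ NⱼSⱼ = 23335·262 + 1575·316 + 750·482 = 6.97297 × 10^6.
n_{County 3} = 1083·1575·316 / (6.97297 × 10^6) = 77.3.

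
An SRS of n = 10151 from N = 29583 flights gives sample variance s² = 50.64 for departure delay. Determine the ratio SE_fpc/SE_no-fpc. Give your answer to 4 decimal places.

0.8105

f = n/N = 10151/29583 = 0.34313626.
SE_no-fpc = √(s²/n) = 0.070630525; SE_fpc = √((1−f)s²/n) = 0.057244014.
Ratio = √(1−f) = 0.81047131.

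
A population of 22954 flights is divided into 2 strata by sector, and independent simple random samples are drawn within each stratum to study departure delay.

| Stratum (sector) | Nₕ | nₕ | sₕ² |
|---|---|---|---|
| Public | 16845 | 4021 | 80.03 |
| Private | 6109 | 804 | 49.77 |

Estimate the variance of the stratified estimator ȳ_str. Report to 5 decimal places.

Var(ȳ_str) = Σₕ Wₕ²(1 − fₕ)sₕ²/nₕ with Wₕ = Nₕ/N, N = 22954.
Public: Wₕ = 0.73385902; term = 0.73385902²·(1 − 0.23870585)·80.03/4021 = 0.0081601194.
Private: Wₕ = 0.26614098; term = 0.26614098²·(1 − 0.13160910)·49.77/804 = 0.0038075915.
Sum = 0.011967711.

0.01197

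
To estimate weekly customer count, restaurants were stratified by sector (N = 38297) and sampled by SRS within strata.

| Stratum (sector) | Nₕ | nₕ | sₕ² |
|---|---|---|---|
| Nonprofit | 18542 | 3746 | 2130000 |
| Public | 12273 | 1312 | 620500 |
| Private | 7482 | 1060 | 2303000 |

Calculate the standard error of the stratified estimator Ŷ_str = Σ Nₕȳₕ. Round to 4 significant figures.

569200

Var(Ŷ_str) = Σₕ Nₕ²(1 − fₕ)sₕ²/nₕ.
Nonprofit: 18542²·(1 − 3746/18542)·2130000/3746 = 1.5599574 × 10^11.
Public: 12273²·(1 − 1312/12273)·620500/1312 = 6.3622226 × 10^10.
Private: 7482²·(1 − 1060/7482)·2303000/1060 = 1.0439413 × 10^11.
Sum = 3.240121 × 10^11.
SE = √(3.240121 × 10^11) = 569200.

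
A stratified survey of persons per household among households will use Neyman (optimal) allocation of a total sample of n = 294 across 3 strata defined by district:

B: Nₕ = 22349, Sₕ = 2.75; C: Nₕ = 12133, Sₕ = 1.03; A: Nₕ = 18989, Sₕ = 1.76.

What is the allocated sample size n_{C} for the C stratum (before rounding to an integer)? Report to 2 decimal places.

34.22

Neyman allocation: nₕ = n·NₕSₕ / Σⱼ NⱼSⱼ.
Σ NⱼSⱼ = 22349·2.75 + 12133·1.03 + 18989·1.76 = 107377.38.
n_{C} = 294·12133·1.03 / 107377.38 = 34.22.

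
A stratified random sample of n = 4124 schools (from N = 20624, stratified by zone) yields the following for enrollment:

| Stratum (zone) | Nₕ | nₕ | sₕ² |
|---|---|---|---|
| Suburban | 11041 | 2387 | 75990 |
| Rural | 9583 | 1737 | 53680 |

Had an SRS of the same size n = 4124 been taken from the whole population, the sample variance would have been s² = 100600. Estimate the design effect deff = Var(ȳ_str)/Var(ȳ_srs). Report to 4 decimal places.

0.6463

Var(ȳ_str) = Σ Wₕ²(1−fₕ)sₕ²/nₕ with Wₕ = Nₕ/20624:
  Suburban: (11041/20624)²·(1−2387/11041)·75990/2387 = 7.1512758
  Rural: (9583/20624)²·(1−1737/9583)·53680/1737 = 5.4628174
  → Var(ȳ_str) = 12.614093.
Var(ȳ_srs) = (1 − 4124/20624)·100600/4124 = 19.51598.
deff = 12.614093 / 19.51598 = 0.6463.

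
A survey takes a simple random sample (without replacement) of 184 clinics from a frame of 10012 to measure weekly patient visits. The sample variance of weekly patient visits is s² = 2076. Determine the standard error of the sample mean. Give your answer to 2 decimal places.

3.33

Under SRS without replacement, Var(ȳ) = (1 − f)·s²/n with f = n/N = 184/10012 = 0.01837795.
Var(ȳ) = (1 − 0.01837795)·2076/184 = 0.98162205·11.282609 = 11.075258.
SE(ȳ) = √(11.075258) = 3.33.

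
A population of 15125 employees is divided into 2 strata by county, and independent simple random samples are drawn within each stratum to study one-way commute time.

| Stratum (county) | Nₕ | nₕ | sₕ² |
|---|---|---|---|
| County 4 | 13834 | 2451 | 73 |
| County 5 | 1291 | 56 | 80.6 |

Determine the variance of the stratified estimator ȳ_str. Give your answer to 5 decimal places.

Var(ȳ_str) = Σₕ Wₕ²(1 − fₕ)sₕ²/nₕ with Wₕ = Nₕ/N, N = 15125.
County 4: Wₕ = 0.91464463; term = 0.91464463²·(1 − 0.17717218)·73/2451 = 0.020501861.
County 5: Wₕ = 0.08535537; term = 0.08535537²·(1 − 0.04337723)·80.6/56 = 0.010031121.
Sum = 0.030532982.

0.03053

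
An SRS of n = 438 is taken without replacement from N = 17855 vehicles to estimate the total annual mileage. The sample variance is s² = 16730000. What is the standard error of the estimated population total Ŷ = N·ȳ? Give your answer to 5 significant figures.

Var(Ŷ) = N²·Var(ȳ) = N²·(1 − n/N)·s²/n.
f = 438/17855 = 0.02453094; Var(ȳ) = 0.97546906·16730000/438 = 37259.355.
Var(Ŷ) = 17855² · 37259.355 = 1.1878321 × 10^13.
SE(Ŷ) = √(1.1878321 × 10^13) = 3.4465 × 10^6.

3.4465 × 10^6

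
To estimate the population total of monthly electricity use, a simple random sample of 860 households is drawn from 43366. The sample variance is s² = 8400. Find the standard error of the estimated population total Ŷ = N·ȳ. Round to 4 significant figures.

134200

Var(Ŷ) = N²·Var(ȳ) = N²·(1 − n/N)·s²/n.
f = 860/43366 = 0.01983120; Var(ȳ) = 0.98016880·8400/860 = 9.5737417.
Var(Ŷ) = 43366² · 9.5737417 = 1.8004474 × 10^10.
SE(Ŷ) = √(1.8004474 × 10^10) = 134200.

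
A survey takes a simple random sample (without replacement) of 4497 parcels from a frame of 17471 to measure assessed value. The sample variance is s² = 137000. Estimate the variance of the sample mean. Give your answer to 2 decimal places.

22.62

Under SRS without replacement, Var(ȳ) = (1 − f)·s²/n with f = n/N = 4497/17471 = 0.25739797.
Var(ȳ) = (1 − 0.25739797)·137000/4497 = 0.74260203·30.464754 = 22.623188.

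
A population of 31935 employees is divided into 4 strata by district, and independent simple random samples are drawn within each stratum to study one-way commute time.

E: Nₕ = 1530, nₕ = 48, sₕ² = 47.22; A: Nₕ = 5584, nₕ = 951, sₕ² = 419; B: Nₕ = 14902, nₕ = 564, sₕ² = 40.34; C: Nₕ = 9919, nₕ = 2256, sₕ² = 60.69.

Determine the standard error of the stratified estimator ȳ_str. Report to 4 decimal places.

0.1742

Var(ȳ_str) = Σₕ Wₕ²(1 − fₕ)sₕ²/nₕ with Wₕ = Nₕ/N, N = 31935.
E: Wₕ = 0.04790982; term = 0.04790982²·(1 − 0.03137255)·47.22/48 = 0.0021872103.
A: Wₕ = 0.17485517; term = 0.17485517²·(1 − 0.17030802)·419/951 = 0.01117654.
B: Wₕ = 0.46663535; term = 0.46663535²·(1 − 0.03784727)·40.34/564 = 0.014984977.
C: Wₕ = 0.31059966; term = 0.31059966²·(1 − 0.22744228)·60.69/2256 = 0.002004984.
Sum = 0.030353711.
SE = √(0.030353711) = 0.1742.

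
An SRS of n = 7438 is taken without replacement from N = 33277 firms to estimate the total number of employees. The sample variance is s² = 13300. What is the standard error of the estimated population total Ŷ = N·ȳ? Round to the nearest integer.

Var(Ŷ) = N²·Var(ȳ) = N²·(1 − n/N)·s²/n.
f = 7438/33277 = 0.22351774; Var(ȳ) = 0.77648226·13300/7438 = 1.3884396.
Var(Ŷ) = 33277² · 1.3884396 = 1.5375007 × 10^9.
SE(Ŷ) = √(1.5375007 × 10^9) = 39211.

39211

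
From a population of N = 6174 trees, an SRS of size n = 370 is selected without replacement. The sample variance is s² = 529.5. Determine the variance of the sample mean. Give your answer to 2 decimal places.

1.35

Under SRS without replacement, Var(ȳ) = (1 − f)·s²/n with f = n/N = 370/6174 = 0.05992873.
Var(ȳ) = (1 − 0.05992873)·529.5/370 = 0.94007127·1.4310811 = 1.3453182.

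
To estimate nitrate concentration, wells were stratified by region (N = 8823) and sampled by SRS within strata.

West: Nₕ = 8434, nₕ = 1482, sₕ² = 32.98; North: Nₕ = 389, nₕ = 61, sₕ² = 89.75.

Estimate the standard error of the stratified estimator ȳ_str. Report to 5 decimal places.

0.13847

Var(ȳ_str) = Σₕ Wₕ²(1 − fₕ)sₕ²/nₕ with Wₕ = Nₕ/N, N = 8823.
West: Wₕ = 0.95591069; term = 0.95591069²·(1 − 0.17571733)·32.98/1482 = 0.016761514.
North: Wₕ = 0.04408931; term = 0.04408931²·(1 − 0.15681234)·89.75/61 = 0.0024115458.
Sum = 0.01917306.
SE = √(0.01917306) = 0.13847.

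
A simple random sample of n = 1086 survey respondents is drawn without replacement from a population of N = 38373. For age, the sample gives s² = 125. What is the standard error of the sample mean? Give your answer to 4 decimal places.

0.3344

Under SRS without replacement, Var(ȳ) = (1 − f)·s²/n with f = n/N = 1086/38373 = 0.02830115.
Var(ȳ) = (1 − 0.02830115)·125/1086 = 0.97169885·0.11510129 = 0.11184379.
SE(ȳ) = √(0.11184379) = 0.3344.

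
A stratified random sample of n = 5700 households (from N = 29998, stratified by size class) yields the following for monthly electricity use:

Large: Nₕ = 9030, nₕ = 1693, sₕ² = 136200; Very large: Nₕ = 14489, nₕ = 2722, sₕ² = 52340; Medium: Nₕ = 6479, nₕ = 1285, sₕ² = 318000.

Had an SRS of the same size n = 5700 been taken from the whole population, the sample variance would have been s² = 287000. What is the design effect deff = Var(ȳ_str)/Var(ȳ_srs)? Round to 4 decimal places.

Var(ȳ_str) = Σ Wₕ²(1−fₕ)sₕ²/nₕ with Wₕ = Nₕ/29998:
  Large: (9030/29998)²·(1−1693/9030)·136200/1693 = 5.9230012
  Very large: (14489/29998)²·(1−2722/14489)·52340/2722 = 3.6430503
  Medium: (6479/29998)²·(1−1285/6479)·318000/1285 = 9.2544224
  → Var(ȳ_str) = 18.820474.
Var(ȳ_srs) = (1 − 5700/29998)·287000/5700 = 40.783573.
deff = 18.820474 / 40.783573 = 0.4615.

0.4615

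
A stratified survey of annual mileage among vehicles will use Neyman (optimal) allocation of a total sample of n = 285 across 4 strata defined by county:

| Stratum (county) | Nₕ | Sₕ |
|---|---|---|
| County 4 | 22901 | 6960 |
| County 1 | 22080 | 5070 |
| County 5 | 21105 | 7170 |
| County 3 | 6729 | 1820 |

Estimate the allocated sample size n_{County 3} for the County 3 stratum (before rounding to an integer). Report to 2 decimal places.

8.03

Neyman allocation: nₕ = n·NₕSₕ / Σⱼ NⱼSⱼ.
Σ NⱼSⱼ = 22901·6960 + 22080·5070 + 21105·7170 + 6729·1820 = 4.3490619 × 10^8.
n_{County 3} = 285·6729·1820 / (4.3490619 × 10^8) = 8.03.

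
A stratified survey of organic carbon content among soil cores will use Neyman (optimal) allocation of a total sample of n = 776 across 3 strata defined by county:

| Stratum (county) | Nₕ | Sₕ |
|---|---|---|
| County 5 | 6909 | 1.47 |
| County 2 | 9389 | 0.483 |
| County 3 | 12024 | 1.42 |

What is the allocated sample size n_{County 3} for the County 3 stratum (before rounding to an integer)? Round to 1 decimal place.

Neyman allocation: nₕ = n·NₕSₕ / Σⱼ NⱼSⱼ.
Σ NⱼSⱼ = 6909·1.47 + 9389·0.483 + 12024·1.42 = 31765.197.
n_{County 3} = 776·12024·1.42 / 31765.197 = 417.1.

417.1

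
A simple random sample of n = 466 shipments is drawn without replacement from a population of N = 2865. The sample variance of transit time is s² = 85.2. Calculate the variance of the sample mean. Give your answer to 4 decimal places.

0.1531

Under SRS without replacement, Var(ȳ) = (1 − f)·s²/n with f = n/N = 466/2865 = 0.16265271.
Var(ȳ) = (1 − 0.16265271)·85.2/466 = 0.83734729·0.18283262 = 0.1530944.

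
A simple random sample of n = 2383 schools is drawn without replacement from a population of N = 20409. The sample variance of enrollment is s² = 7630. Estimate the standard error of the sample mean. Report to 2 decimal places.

1.68

Under SRS without replacement, Var(ȳ) = (1 − f)·s²/n with f = n/N = 2383/20409 = 0.11676221.
Var(ȳ) = (1 − 0.11676221)·7630/2383 = 0.88323779·3.2018464 = 2.8279917.
SE(ȳ) = √(2.8279917) = 1.68.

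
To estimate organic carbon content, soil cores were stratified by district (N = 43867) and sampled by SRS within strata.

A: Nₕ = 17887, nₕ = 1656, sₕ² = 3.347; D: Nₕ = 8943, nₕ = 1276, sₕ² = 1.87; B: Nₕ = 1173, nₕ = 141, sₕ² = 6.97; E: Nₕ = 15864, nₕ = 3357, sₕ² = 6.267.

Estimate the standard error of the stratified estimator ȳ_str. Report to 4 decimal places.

Var(ȳ_str) = Σₕ Wₕ²(1 − fₕ)sₕ²/nₕ with Wₕ = Nₕ/N, N = 43867.
A: Wₕ = 0.40775526; term = 0.40775526²·(1 − 0.09258120)·3.347/1656 = 3.049315 × 10^-4.
D: Wₕ = 0.20386623; term = 0.20386623²·(1 − 0.14268143)·1.87/1276 = 5.2218424 × 10^-5.
B: Wₕ = 0.02673992; term = 0.02673992²·(1 − 0.12020460)·6.97/141 = 3.1096786 × 10^-5.
E: Wₕ = 0.36163859; term = 0.36163859²·(1 − 0.21161120)·6.267/3357 = 1.9248564 × 10^-4.
Sum = 5.8073235 × 10^-4.
SE = √(5.8073235 × 10^-4) = 0.0241.

0.0241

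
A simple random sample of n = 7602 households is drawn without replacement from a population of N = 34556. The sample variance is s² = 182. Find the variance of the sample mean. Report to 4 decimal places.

0.0187

Under SRS without replacement, Var(ȳ) = (1 − f)·s²/n with f = n/N = 7602/34556 = 0.21999074.
Var(ȳ) = (1 − 0.21999074)·182/7602 = 0.78000926·0.023941068 = 0.018674255.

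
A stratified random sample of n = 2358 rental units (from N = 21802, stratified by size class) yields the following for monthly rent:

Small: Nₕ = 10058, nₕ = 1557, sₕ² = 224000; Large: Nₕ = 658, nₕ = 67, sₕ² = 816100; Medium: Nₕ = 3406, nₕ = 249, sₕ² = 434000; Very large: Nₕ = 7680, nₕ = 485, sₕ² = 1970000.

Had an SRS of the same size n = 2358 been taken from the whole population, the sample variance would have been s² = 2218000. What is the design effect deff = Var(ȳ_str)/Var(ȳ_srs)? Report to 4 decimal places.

Var(ȳ_str) = Σ Wₕ²(1−fₕ)sₕ²/nₕ with Wₕ = Nₕ/21802:
  Small: (10058/21802)²·(1−1557/10058)·224000/1557 = 25.879053
  Large: (658/21802)²·(1−67/658)·816100/67 = 9.9652748
  Medium: (3406/21802)²·(1−249/3406)·434000/249 = 39.429107
  Very large: (7680/21802)²·(1−485/7680)·1970000/485 = 472.19767
  → Var(ȳ_str) = 547.4711.
Var(ȳ_srs) = (1 − 2358/21802)·2218000/2358 = 838.89386.
deff = 547.4711 / 838.89386 = 0.6526.

0.6526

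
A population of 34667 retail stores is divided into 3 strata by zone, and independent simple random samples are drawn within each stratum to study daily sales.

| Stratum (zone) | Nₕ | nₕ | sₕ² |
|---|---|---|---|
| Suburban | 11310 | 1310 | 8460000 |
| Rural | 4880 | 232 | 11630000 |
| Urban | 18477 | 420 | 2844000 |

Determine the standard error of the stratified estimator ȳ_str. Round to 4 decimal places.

Var(ȳ_str) = Σₕ Wₕ²(1 − fₕ)sₕ²/nₕ with Wₕ = Nₕ/N, N = 34667.
Suburban: Wₕ = 0.32624686; term = 0.32624686²·(1 − 0.11582670)·8460000/1310 = 607.75585.
Rural: Wₕ = 0.14076788; term = 0.14076788²·(1 − 0.04754098)·11630000/232 = 946.11766.
Urban: Wₕ = 0.53298526; term = 0.53298526²·(1 − 0.02273096)·2844000/420 = 1879.8571.
Sum = 3433.7306.
SE = √(3433.7306) = 58.5980.

58.5980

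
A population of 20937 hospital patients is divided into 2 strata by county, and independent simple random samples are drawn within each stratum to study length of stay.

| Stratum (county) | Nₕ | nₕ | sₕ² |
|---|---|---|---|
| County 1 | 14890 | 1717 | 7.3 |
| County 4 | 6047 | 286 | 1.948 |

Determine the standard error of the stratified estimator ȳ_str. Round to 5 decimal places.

Var(ȳ_str) = Σₕ Wₕ²(1 − fₕ)sₕ²/nₕ with Wₕ = Nₕ/N, N = 20937.
County 1: Wₕ = 0.71118116; term = 0.71118116²·(1 − 0.11531229)·7.3/1717 = 0.0019024053.
County 4: Wₕ = 0.28881884; term = 0.28881884²·(1 − 0.04729618)·1.948/286 = 5.4129231 × 10^-4.
Sum = 0.0024436976.
SE = √(0.0024436976) = 0.04943.

0.04943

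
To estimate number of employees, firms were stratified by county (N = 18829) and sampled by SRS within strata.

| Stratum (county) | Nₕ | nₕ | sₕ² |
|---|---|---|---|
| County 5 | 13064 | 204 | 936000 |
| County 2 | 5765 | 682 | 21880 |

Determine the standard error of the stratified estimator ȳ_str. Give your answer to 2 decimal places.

Var(ȳ_str) = Σₕ Wₕ²(1 − fₕ)sₕ²/nₕ with Wₕ = Nₕ/N, N = 18829.
County 5: Wₕ = 0.69382336; term = 0.69382336²·(1 − 0.01561543)·936000/204 = 2174.2442.
County 2: Wₕ = 0.30617664; term = 0.30617664²·(1 − 0.11830009)·21880/682 = 2.6517212.
Sum = 2176.8959.
SE = √(2176.8959) = 46.66.

46.66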